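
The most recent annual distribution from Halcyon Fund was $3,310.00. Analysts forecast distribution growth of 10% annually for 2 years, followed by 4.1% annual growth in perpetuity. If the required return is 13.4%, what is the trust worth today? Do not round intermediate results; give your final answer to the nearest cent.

$41187.47

D_1 = 3641.00000
D_2 = 4005.10000
Terminal value at year 2: TV = D_2×(1+g_2)/(r−g_2) = 4169.30910/0.093 = 44831.28065
P_0 = D_1/(1+r)^1 + D_2/(1+r)^2 + TV/(1+r)^2
    = 3210.75838 + 3114.49225 + 34862.21974 = 41187.47037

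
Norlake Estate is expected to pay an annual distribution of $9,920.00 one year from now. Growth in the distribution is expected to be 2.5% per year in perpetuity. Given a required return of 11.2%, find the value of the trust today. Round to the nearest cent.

$114022.99

Growing perpetuity: P = D₁ / (r − g) = $9,920.0000 / (0.112 − 0.025) = $114,022.99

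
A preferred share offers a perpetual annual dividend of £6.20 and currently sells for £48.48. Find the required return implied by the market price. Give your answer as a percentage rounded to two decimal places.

12.79%

P = C/r ⇒ r = C/P = £6.20/£48.48 = 0.127888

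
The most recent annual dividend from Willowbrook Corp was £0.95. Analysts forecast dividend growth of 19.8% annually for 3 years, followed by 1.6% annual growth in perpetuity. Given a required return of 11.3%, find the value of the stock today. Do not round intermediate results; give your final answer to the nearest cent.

£15.72

D_1 = 1.13810
D_2 = 1.36344
D_3 = 1.63341
Terminal value at year 3: TV = D_3×(1+g_2)/(r−g_2) = 1.65954/0.097 = 17.10866
P_0 = D_1/(1+r)^1 + D_2/(1+r)^2 + D_3/(1+r)^3 + TV/(1+r)^3
    = 1.02255 + 1.10064 + 1.18470 + 12.40882 = 15.71672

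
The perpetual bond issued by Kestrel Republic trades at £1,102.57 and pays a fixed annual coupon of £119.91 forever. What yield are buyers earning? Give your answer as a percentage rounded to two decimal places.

10.88%

P = C/r ⇒ r = C/P = £119.91/£1,102.57 = 0.108755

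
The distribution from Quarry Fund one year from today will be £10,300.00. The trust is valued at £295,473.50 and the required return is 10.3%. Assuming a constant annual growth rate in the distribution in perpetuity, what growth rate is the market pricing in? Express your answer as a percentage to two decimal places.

P = D₁/(r−g) ⇒ g = r − D₁/P = 0.103 − £10,300.00/£295,473.50 = 0.068141

6.81%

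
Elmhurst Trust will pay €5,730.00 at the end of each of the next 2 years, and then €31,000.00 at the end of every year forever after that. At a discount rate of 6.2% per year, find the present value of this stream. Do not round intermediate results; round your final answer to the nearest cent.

€453799.69

PV of 2-year annuity: €5,730.00 × [1 − (1+0.062)^−2] / 0.062 = 10475.97008
Perpetuity value at year 2: €31,000.00 / 0.062 = 500000.00000
PV of perpetuity: 500000.00000 / (1+0.062)^2 = 443323.72208
Total PV = 10475.97008 + 443323.72208 = 453799.69216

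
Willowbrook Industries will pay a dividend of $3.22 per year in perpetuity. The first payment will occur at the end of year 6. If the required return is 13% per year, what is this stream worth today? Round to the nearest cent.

$13.44

Value at end of year 5: C / r = $3.22 / 0.13 = $24.7692
Discount to today: PV = $24.7692 / (1 + 0.13)^5 = $24.7692 / 1.842435 = $13.44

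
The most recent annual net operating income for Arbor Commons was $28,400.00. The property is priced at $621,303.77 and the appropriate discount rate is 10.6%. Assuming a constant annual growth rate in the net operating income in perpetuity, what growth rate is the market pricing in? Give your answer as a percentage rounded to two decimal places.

5.77%

P = D₀(1+g)/(r−g) ⇒ P(r−g) = D₀(1+g) ⇒ g(P+D₀) = P·r − D₀
g = (P·r − D₀)/(P + D₀) = ($621,303.77×0.106 − $28,400.00) / ($621,303.77 + $28,400.00) = 0.057654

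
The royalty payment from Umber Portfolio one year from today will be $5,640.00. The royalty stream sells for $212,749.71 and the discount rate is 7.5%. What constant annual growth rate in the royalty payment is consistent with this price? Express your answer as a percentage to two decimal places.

4.85%

P = D₁/(r−g) ⇒ g = r − D₁/P = 0.075 − $5,640.00/$212,749.71 = 0.048490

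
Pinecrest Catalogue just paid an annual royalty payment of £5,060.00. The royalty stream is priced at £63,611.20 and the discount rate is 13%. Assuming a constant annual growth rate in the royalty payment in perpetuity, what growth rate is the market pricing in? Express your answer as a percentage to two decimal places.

P = D₀(1+g)/(r−g) ⇒ P(r−g) = D₀(1+g) ⇒ g(P+D₀) = P·r − D₀
g = (P·r − D₀)/(P + D₀) = (£63,611.20×0.13 − £5,060.00) / (£63,611.20 + £5,060.00) = 0.046737

4.67%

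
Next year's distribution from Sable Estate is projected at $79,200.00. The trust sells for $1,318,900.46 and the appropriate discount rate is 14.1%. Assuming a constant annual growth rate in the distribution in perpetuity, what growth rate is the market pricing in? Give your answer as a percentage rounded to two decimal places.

P = D₁/(r−g) ⇒ g = r − D₁/P = 0.141 − $79,200.00/$1,318,900.46 = 0.080950

8.09%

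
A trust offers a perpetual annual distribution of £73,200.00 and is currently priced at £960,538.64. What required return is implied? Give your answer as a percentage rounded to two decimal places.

7.62%

P = C/r ⇒ r = C/P = £73,200.00/£960,538.64 = 0.076207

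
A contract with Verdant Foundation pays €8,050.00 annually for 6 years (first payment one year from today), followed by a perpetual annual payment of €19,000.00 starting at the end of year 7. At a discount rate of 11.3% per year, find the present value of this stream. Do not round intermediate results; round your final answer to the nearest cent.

PV of 6-year annuity: €8,050.00 × [1 − (1+0.113)^−6] / 0.113 = 33763.52305
Perpetuity value at year 6: €19,000.00 / 0.113 = 168141.59292
PV of perpetuity: 168141.59292 / (1+0.113)^6 = 88451.29006
Total PV = 33763.52305 + 88451.29006 = 122214.81311

€122214.81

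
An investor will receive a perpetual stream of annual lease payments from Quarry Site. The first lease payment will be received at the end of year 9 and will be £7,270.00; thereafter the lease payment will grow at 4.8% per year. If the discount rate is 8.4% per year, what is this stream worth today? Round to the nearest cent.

£105924.80

Value at end of year 8: C₁ / (r − g) = £7,270.00 / (0.084 − 0.048) = £201,944.4444
Discount to today: PV = £201,944.4444 / (1 + 0.084)^8 = £201,944.4444 / 1.906489 = £105,924.80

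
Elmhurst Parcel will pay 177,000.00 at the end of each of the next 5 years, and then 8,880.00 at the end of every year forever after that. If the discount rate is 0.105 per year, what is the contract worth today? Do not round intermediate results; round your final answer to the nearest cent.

713820.75

PV of 5-year annuity: 177,000.00 × [1 − (1+0.105)^−5] / 0.105 = 662485.90555
Perpetuity value at year 5: 8,880.00 / 0.105 = 84571.42857
PV of perpetuity: 84571.42857 / (1+0.105)^5 = 51334.84755
Total PV = 662485.90555 + 51334.84755 = 713820.75310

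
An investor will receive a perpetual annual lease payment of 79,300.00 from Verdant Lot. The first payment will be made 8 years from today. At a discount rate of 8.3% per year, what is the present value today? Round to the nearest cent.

Value at end of year 7: C / r = 79,300.00 / 0.083 = 955,421.6867
Discount to today: PV = 955,421.6867 / (1 + 0.083)^7 = 955,421.6867 / 1.747428 = 546,758.95

546758.95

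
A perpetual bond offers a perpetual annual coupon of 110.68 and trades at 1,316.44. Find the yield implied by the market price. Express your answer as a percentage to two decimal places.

P = C/r ⇒ r = C/P = 110.68/1,316.44 = 0.084075

8.41%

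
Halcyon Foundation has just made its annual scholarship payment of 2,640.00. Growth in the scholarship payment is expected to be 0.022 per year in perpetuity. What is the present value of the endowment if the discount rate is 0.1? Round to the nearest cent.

34590.77

D₁ = D₀ × (1 + g) = 2,640.00 × 1.022 = 2,698.0800
Growing perpetuity: P = D₁ / (r − g) = 2,698.0800 / (0.1 − 0.022) = 34,590.77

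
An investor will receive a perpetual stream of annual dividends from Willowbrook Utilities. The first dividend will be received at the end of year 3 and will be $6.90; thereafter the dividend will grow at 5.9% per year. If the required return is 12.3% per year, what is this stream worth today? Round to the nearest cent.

$85.49

Value at end of year 2: C₁ / (r − g) = $6.90 / (0.123 − 0.059) = $107.8125
Discount to today: PV = $107.8125 / (1 + 0.123)^2 = $107.8125 / 1.261129 = $85.49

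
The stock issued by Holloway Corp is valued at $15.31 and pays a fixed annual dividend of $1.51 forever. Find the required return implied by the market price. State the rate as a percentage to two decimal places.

P = C/r ⇒ r = C/P = $1.51/$15.31 = 0.098628

9.86%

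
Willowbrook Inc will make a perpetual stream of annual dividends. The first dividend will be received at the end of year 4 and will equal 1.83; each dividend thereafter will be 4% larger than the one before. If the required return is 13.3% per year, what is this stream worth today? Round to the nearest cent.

13.53

Value at end of year 3: C₁ / (r − g) = 1.83 / (0.133 − 0.04) = 19.6774
Discount to today: PV = 19.6774 / (1 + 0.133)^3 = 19.6774 / 1.454420 = 13.53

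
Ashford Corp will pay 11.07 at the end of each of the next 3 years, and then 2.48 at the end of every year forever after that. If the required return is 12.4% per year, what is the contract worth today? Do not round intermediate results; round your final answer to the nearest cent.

40.49

PV of 3-year annuity: 11.07 × [1 − (1+0.124)^−3] / 0.124 = 26.40658
Perpetuity value at year 3: 2.48 / 0.124 = 20.00000
PV of perpetuity: 20.00000 / (1+0.124)^3 = 14.08416
Total PV = 26.40658 + 14.08416 = 40.49074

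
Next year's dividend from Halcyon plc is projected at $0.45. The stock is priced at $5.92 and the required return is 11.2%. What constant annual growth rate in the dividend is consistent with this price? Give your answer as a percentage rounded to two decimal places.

P = D₁/(r−g) ⇒ g = r − D₁/P = 0.112 − $0.45/$5.92 = 0.035986

3.60%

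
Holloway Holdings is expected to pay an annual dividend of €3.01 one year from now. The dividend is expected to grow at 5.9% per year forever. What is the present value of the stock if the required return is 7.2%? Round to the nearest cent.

Growing perpetuity: P = D₁ / (r − g) = €3.0100 / (0.072 − 0.059) = €231.54

€231.54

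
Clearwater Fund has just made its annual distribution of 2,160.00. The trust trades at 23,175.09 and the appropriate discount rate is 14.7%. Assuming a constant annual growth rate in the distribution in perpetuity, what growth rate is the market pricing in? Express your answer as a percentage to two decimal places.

P = D₀(1+g)/(r−g) ⇒ P(r−g) = D₀(1+g) ⇒ g(P+D₀) = P·r − D₀
g = (P·r − D₀)/(P + D₀) = (23,175.09×0.147 − 2,160.00) / (23,175.09 + 2,160.00) = 0.049210

4.92%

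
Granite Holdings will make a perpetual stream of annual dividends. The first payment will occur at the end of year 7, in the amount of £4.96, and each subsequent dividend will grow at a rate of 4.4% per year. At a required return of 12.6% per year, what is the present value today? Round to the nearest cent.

£29.68

Value at end of year 6: C₁ / (r − g) = £4.96 / (0.126 − 0.044) = £60.4878
Discount to today: PV = £60.4878 / (1 + 0.126)^6 = £60.4878 / 2.038123 = £29.68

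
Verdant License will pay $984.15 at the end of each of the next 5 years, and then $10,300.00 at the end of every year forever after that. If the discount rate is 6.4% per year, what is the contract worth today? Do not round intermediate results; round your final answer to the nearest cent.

PV of 5-year annuity: $984.15 × [1 − (1+0.064)^−5] / 0.064 = 4100.87338
Perpetuity value at year 5: $10,300.00 / 0.064 = 160937.50000
PV of perpetuity: 160937.50000 / (1+0.064)^5 = 118018.23380
Total PV = 4100.87338 + 118018.23380 = 122119.10718

$122119.11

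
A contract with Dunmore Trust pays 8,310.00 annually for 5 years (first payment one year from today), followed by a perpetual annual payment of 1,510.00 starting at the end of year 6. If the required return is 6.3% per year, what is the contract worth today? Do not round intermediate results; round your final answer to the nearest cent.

PV of 5-year annuity: 8,310.00 × [1 − (1+0.063)^−5] / 0.063 = 34720.90031
Perpetuity value at year 5: 1,510.00 / 0.063 = 23968.25397
PV of perpetuity: 23968.25397 / (1+0.063)^5 = 17659.16137
Total PV = 34720.90031 + 17659.16137 = 52380.06169

52380.06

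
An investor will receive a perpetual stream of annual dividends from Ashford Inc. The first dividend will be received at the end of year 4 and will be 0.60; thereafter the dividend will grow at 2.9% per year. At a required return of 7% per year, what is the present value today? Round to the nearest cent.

11.95

Value at end of year 3: C₁ / (r − g) = 0.60 / (0.07 − 0.029) = 14.6341
Discount to today: PV = 14.6341 / (1 + 0.07)^3 = 14.6341 / 1.225043 = 11.95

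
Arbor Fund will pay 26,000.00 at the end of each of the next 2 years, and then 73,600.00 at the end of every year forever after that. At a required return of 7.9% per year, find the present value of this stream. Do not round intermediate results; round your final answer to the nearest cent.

PV of 2-year annuity: 26,000.00 × [1 − (1+0.079)^−2] / 0.079 = 46428.53155
Perpetuity value at year 2: 73,600.00 / 0.079 = 931645.56962
PV of perpetuity: 931645.56962 / (1+0.079)^2 = 800217.11108
Total PV = 46428.53155 + 800217.11108 = 846645.64263

846645.64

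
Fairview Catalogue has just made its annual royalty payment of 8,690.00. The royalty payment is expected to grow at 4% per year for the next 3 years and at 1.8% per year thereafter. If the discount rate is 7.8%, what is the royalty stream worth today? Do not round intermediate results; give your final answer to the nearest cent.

D_1 = 9037.60000
D_2 = 9399.10400
D_3 = 9775.06816
Terminal value at year 3: TV = D_3×(1+g_2)/(r−g_2) = 9951.01939/0.06 = 165850.32311
P_0 = D_1/(1+r)^1 + D_2/(1+r)^2 + D_3/(1+r)^3 + TV/(1+r)^3
    = 8383.67347 + 8088.14509 + 7803.03423 + 132391.48069 = 156666.33347

156666.33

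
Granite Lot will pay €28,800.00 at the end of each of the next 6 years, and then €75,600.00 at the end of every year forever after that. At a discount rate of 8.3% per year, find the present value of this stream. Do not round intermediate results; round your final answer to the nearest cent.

€696447.59

PV of 6-year annuity: €28,800.00 × [1 − (1+0.083)^−6] / 0.083 = 131935.86775
Perpetuity value at year 6: €75,600.00 / 0.083 = 910843.37349
PV of perpetuity: 910843.37349 / (1+0.083)^6 = 564511.72065
Total PV = 131935.86775 + 564511.72065 = 696447.58840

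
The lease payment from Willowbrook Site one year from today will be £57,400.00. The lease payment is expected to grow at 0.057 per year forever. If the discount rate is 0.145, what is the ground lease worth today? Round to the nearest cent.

£652272.73

Growing perpetuity: P = D₁ / (r − g) = £57,400.0000 / (0.145 − 0.057) = £652,272.73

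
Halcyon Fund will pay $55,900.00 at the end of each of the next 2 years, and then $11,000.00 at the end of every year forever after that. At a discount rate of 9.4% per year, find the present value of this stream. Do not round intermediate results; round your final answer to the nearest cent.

$195578.91

PV of 2-year annuity: $55,900.00 × [1 − (1+0.094)^−2] / 0.094 = 97803.37490
Perpetuity value at year 2: $11,000.00 / 0.094 = 117021.27660
PV of perpetuity: 117021.27660 / (1+0.094)^2 = 97775.53198
Total PV = 97803.37490 + 97775.53198 = 195578.90688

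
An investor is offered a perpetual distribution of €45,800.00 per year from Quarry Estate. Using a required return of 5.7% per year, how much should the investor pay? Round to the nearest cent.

Level perpetuity: PV = C / r = €45,800.00 / 0.057 = €803,508.77

€803508.77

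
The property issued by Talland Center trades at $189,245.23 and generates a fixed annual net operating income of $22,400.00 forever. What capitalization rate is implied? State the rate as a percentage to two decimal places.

P = C/r ⇒ r = C/P = $22,400.00/$189,245.23 = 0.118365

11.84%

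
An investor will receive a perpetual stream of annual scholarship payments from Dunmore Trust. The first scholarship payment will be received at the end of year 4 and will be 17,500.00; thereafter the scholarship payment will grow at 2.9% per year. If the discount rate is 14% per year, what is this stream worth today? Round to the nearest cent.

Value at end of year 3: C₁ / (r − g) = 17,500.00 / (0.14 − 0.029) = 157,657.6577
Discount to today: PV = 157,657.6577 / (1 + 0.14)^3 = 157,657.6577 / 1.481544 = 106,414.43

106414.43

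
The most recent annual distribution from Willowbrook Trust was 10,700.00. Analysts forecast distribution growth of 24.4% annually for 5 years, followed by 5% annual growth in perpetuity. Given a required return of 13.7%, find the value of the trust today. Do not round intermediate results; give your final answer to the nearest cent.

D_1 = 13310.80000
D_2 = 16558.63520
D_3 = 20598.94219
D_4 = 25625.08408
D_5 = 31877.60460
Terminal value at year 5: TV = D_5×(1+g_2)/(r−g_2) = 33471.48483/0.087 = 384729.71068
P_0 = D_1/(1+r)^1 + D_2/(1+r)^2 + D_3/(1+r)^3 + D_4/(1+r)^4 + D_5/(1+r)^5 + TV/(1+r)^5
    = 11706.94811 + 12808.65739 + 14014.04555 + 15332.86954 + 16775.80449 + 202466.60588 = 273104.93094

273104.93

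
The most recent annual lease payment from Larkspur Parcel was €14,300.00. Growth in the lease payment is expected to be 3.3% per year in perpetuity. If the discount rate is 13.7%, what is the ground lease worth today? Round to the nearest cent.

€142037.50

D₁ = D₀ × (1 + g) = €14,300.00 × 1.033 = €14,771.9000
Growing perpetuity: P = D₁ / (r − g) = €14,771.9000 / (0.137 − 0.033) = €142,037.50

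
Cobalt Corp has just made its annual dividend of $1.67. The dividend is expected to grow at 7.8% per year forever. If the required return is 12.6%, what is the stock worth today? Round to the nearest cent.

D₁ = D₀ × (1 + g) = $1.67 × 1.078 = $1.8003
Growing perpetuity: P = D₁ / (r − g) = $1.8003 / (0.126 − 0.078) = $37.51

$37.51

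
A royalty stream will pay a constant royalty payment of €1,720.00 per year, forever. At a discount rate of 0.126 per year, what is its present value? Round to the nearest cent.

€13650.79

Level perpetuity: PV = C / r = €1,720.00 / 0.126 = €13,650.79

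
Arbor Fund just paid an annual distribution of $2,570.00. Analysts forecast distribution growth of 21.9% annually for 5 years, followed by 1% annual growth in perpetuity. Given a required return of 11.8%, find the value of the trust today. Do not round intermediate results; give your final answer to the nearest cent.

$53818.94

D_1 = 3132.83000
D_2 = 3818.91977
D_3 = 4655.26320
D_4 = 5674.76584
D_5 = 6917.53956
Terminal value at year 5: TV = D_5×(1+g_2)/(r−g_2) = 6986.71495/0.108 = 64691.80514
P_0 = D_1/(1+r)^1 + D_2/(1+r)^2 + D_3/(1+r)^3 + D_4/(1+r)^4 + D_5/(1+r)^5 + TV/(1+r)^5
    = 2802.17352 + 3055.32158 + 3331.33900 + 3632.29181 + 3960.43266 + 37037.37954 = 53818.93812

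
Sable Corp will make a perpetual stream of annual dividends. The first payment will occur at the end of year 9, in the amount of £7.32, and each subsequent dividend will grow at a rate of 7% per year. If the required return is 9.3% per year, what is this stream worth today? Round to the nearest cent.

£156.25

Value at end of year 8: C₁ / (r − g) = £7.32 / (0.093 − 0.07) = £318.2609
Discount to today: PV = £318.2609 / (1 + 0.093)^8 = £318.2609 / 2.036861 = £156.25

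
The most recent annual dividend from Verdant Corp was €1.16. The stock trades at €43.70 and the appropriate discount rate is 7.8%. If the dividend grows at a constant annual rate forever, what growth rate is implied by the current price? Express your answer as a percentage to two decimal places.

P = D₀(1+g)/(r−g) ⇒ P(r−g) = D₀(1+g) ⇒ g(P+D₀) = P·r − D₀
g = (P·r − D₀)/(P + D₀) = (€43.70×0.078 − €1.16) / (€43.70 + €1.16) = 0.050125

5.01%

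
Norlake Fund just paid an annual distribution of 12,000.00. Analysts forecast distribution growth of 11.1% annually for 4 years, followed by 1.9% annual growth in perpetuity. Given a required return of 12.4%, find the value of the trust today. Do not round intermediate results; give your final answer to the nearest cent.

D_1 = 13332.00000
D_2 = 14811.85200
D_3 = 16455.96757
D_4 = 18282.57997
Terminal value at year 4: TV = D_4×(1+g_2)/(r−g_2) = 18629.94899/0.105 = 177428.08564
P_0 = D_1/(1+r)^1 + D_2/(1+r)^2 + D_3/(1+r)^3 + D_4/(1+r)^4 + TV/(1+r)^4
    = 11861.20996 + 11724.02515 + 11588.42700 + 11454.39715 + 111162.19707 = 157790.25633

157790.26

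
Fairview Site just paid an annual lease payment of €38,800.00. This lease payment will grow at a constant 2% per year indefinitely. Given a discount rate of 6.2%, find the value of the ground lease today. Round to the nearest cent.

€942285.71

D₁ = D₀ × (1 + g) = €38,800.00 × 1.02 = €39,576.0000
Growing perpetuity: P = D₁ / (r − g) = €39,576.0000 / (0.062 − 0.02) = €942,285.71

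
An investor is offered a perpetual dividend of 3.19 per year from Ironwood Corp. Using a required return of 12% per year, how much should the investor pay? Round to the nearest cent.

Level perpetuity: PV = C / r = 3.19 / 0.12 = 26.58

26.58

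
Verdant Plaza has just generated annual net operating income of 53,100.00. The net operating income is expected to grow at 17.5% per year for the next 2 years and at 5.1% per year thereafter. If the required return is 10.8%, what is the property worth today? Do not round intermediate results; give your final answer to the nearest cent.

1217106.21

D_1 = 62392.50000
D_2 = 73311.18750
Terminal value at year 2: TV = D_2×(1+g_2)/(r−g_2) = 77050.05806/0.057 = 1351755.40461
P_0 = D_1/(1+r)^1 + D_2/(1+r)^2 + TV/(1+r)^2
    = 56310.92058 + 59716.00332 + 1101079.28929 = 1217106.21319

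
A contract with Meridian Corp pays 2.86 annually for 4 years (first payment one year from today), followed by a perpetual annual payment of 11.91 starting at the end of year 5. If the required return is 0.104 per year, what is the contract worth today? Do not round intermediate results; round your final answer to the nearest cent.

PV of 4-year annuity: 2.86 × [1 − (1+0.104)^−4] / 0.104 = 8.98787
Perpetuity value at year 4: 11.91 / 0.104 = 114.51923
PV of perpetuity: 114.51923 / (1+0.104)^4 = 77.09072
Total PV = 8.98787 + 77.09072 = 86.07859

86.08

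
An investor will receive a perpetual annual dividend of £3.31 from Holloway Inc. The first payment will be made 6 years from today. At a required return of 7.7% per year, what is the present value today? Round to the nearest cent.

£29.67

Value at end of year 5: C / r = £3.31 / 0.077 = £42.9870
Discount to today: PV = £42.9870 / (1 + 0.077)^5 = £42.9870 / 1.449034 = £29.67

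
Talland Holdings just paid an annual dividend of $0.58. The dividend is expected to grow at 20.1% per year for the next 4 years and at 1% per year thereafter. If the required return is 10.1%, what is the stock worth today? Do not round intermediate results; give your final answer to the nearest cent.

D_1 = 0.69658
D_2 = 0.83659
D_3 = 1.00475
D_4 = 1.20670
Terminal value at year 4: TV = D_4×(1+g_2)/(r−g_2) = 1.21877/0.091 = 13.39307
P_0 = D_1/(1+r)^1 + D_2/(1+r)^2 + D_3/(1+r)^3 + D_4/(1+r)^4 + TV/(1+r)^4
    = 0.63268 + 0.69014 + 0.75283 + 0.82120 + 9.11446 = 12.01131

$12.01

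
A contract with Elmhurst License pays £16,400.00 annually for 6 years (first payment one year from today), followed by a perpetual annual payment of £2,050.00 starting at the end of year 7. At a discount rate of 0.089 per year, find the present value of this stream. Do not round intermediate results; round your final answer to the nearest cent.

PV of 6-year annuity: £16,400.00 × [1 − (1+0.089)^−6] / 0.089 = 73788.92588
Perpetuity value at year 6: £2,050.00 / 0.089 = 23033.70787
PV of perpetuity: 23033.70787 / (1+0.089)^6 = 13810.09213
Total PV = 73788.92588 + 13810.09213 = 87599.01801

£87599.02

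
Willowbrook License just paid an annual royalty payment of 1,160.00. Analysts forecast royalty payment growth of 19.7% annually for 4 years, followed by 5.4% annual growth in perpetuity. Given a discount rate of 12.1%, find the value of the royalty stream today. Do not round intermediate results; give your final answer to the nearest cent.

D_1 = 1388.52000
D_2 = 1662.05844
D_3 = 1989.48395
D_4 = 2381.41229
Terminal value at year 4: TV = D_4×(1+g_2)/(r−g_2) = 2510.00856/0.067 = 37462.81426
P_0 = D_1/(1+r)^1 + D_2/(1+r)^2 + D_3/(1+r)^3 + D_4/(1+r)^4 + TV/(1+r)^4
    = 1238.64407 + 1322.61994 + 1412.28909 + 1508.03750 + 23723.45556 = 29205.04615

29205.05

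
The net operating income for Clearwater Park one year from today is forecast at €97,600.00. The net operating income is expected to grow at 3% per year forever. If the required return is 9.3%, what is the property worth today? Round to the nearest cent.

Growing perpetuity: P = D₁ / (r − g) = €97,600.0000 / (0.093 − 0.03) = €1,549,206.35

€1549206.35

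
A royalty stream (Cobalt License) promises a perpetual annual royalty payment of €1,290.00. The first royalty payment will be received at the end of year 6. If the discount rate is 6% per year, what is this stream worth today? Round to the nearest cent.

€16066.05

Value at end of year 5: C / r = €1,290.00 / 0.06 = €21,500.0000
Discount to today: PV = €21,500.0000 / (1 + 0.06)^5 = €21,500.0000 / 1.338226 = €16,066.05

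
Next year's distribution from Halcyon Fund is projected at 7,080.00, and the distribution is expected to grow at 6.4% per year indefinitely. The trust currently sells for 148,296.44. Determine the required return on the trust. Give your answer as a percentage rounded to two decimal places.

P = D₁/(r − g) ⇒ r = D₁/P + g = 7,080.0000/148,296.44 + 0.064 = 0.047742 + 0.064 = 0.111742

11.17%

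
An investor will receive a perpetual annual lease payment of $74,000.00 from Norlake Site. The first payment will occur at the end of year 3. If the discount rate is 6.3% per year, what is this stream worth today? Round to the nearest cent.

$1039500.35

Value at end of year 2: C / r = $74,000.00 / 0.063 = $1,174,603.1746
Discount to today: PV = $1,174,603.1746 / (1 + 0.063)^2 = $1,174,603.1746 / 1.129969 = $1,039,500.35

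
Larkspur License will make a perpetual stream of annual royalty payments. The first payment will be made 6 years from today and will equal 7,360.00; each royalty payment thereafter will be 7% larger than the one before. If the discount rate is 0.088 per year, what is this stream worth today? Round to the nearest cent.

Value at end of year 5: C₁ / (r − g) = 7,360.00 / (0.088 − 0.07) = 408,888.8889
Discount to today: PV = 408,888.8889 / (1 + 0.088)^5 = 408,888.8889 / 1.524560 = 268,201.27

268201.27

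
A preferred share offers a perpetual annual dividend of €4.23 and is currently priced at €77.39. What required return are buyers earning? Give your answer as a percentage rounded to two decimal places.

P = C/r ⇒ r = C/P = €4.23/€77.39 = 0.054658

5.47%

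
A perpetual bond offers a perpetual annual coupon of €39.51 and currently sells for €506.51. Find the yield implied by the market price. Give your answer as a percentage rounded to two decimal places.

7.80%

P = C/r ⇒ r = C/P = €39.51/€506.51 = 0.078004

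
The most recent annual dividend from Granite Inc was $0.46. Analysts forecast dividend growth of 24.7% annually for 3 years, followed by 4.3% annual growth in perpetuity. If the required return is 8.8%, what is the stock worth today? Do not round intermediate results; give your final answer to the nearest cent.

$17.88

D_1 = 0.57362
D_2 = 0.71530
D_3 = 0.89198
Terminal value at year 3: TV = D_3×(1+g_2)/(r−g_2) = 0.93034/0.045 = 20.67421
P_0 = D_1/(1+r)^1 + D_2/(1+r)^2 + D_3/(1+r)^3 + TV/(1+r)^3
    = 0.52722 + 0.60427 + 0.69258 + 16.05249 = 17.87656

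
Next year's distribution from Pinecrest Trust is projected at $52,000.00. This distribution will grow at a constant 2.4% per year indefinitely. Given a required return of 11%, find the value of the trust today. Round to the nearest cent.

$604651.16

Growing perpetuity: P = D₁ / (r − g) = $52,000.0000 / (0.11 − 0.024) = $604,651.16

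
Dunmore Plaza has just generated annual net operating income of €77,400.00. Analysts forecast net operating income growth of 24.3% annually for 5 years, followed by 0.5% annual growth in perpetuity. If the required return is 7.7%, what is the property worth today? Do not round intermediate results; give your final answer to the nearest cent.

D_1 = 96208.20000
D_2 = 119586.79260
D_3 = 148646.38320
D_4 = 184767.45432
D_5 = 229665.94572
Terminal value at year 5: TV = D_5×(1+g_2)/(r−g_2) = 230814.27545/0.072 = 3205753.82567
P_0 = D_1/(1+r)^1 + D_2/(1+r)^2 + D_3/(1+r)^3 + D_4/(1+r)^4 + D_5/(1+r)^5 + TV/(1+r)^5
    = 89329.80501 + 103098.37292 + 118989.11563 + 137329.12788 + 158495.92011 + 2212338.88490 = 2819581.22646

€2819581.23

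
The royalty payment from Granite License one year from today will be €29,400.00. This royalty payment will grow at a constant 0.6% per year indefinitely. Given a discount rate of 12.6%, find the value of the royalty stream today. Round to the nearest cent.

Growing perpetuity: P = D₁ / (r − g) = €29,400.0000 / (0.126 − 0.006) = €245,000.00

€245000.00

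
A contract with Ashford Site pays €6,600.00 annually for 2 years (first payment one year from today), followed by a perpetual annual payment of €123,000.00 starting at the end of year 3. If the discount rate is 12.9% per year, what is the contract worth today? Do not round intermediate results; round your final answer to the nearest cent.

€759068.45

PV of 2-year annuity: €6,600.00 × [1 − (1+0.129)^−2] / 0.129 = 11023.80984
Perpetuity value at year 2: €123,000.00 / 0.129 = 953488.37209
PV of perpetuity: 953488.37209 / (1+0.129)^2 = 748044.64323
Total PV = 11023.80984 + 748044.64323 = 759068.45307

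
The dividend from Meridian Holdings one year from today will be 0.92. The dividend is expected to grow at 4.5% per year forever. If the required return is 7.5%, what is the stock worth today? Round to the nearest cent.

Growing perpetuity: P = D₁ / (r − g) = 0.9200 / (0.075 − 0.045) = 30.67

30.67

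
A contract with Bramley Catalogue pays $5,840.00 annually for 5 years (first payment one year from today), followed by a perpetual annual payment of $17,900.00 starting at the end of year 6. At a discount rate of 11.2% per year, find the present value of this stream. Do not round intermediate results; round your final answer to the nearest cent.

$115472.25

PV of 5-year annuity: $5,840.00 × [1 − (1+0.112)^−5] / 0.112 = 21475.88574
Perpetuity value at year 5: $17,900.00 / 0.112 = 159821.42857
PV of perpetuity: 159821.42857 / (1+0.112)^5 = 93996.36783
Total PV = 21475.88574 + 93996.36783 = 115472.25357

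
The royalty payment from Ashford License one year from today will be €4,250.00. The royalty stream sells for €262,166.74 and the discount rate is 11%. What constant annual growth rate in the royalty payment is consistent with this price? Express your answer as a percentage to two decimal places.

P = D₁/(r−g) ⇒ g = r − D₁/P = 0.11 − €4,250.00/€262,166.74 = 0.093789

9.38%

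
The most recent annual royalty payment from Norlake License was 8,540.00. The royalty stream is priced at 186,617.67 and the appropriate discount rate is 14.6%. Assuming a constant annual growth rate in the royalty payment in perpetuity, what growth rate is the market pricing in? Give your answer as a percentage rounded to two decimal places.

9.59%

P = D₀(1+g)/(r−g) ⇒ P(r−g) = D₀(1+g) ⇒ g(P+D₀) = P·r − D₀
g = (P·r − D₀)/(P + D₀) = (186,617.67×0.146 − 8,540.00) / (186,617.67 + 8,540.00) = 0.095852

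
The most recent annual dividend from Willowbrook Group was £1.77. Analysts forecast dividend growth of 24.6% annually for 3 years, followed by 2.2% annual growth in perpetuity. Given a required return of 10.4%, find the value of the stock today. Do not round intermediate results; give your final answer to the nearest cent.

D_1 = 2.20542
D_2 = 2.74795
D_3 = 3.42395
Terminal value at year 3: TV = D_3×(1+g_2)/(r−g_2) = 3.49928/0.082 = 42.67411
P_0 = D_1/(1+r)^1 + D_2/(1+r)^2 + D_3/(1+r)^3 + TV/(1+r)^3
    = 1.99766 + 2.25461 + 2.54460 + 31.71445 = 38.51133

£38.51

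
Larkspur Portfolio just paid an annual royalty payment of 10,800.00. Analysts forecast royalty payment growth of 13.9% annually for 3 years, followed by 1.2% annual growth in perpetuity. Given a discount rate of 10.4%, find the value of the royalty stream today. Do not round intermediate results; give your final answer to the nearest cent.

D_1 = 12301.20000
D_2 = 14011.06680
D_3 = 15958.60509
Terminal value at year 3: TV = D_3×(1+g_2)/(r−g_2) = 16150.10835/0.092 = 175544.65594
P_0 = D_1/(1+r)^1 + D_2/(1+r)^2 + D_3/(1+r)^3 + TV/(1+r)^3
    = 11142.39130 + 11495.63741 + 11860.08243 + 130460.90675 = 164959.01789

164959.02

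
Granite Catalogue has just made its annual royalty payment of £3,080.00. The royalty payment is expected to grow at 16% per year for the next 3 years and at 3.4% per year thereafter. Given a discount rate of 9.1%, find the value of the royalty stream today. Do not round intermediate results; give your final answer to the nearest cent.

£77616.57

D_1 = 3572.80000
D_2 = 4144.44800
D_3 = 4807.55968
Terminal value at year 3: TV = D_3×(1+g_2)/(r−g_2) = 4971.01671/0.057 = 87210.81946
P_0 = D_1/(1+r)^1 + D_2/(1+r)^2 + D_3/(1+r)^3 + TV/(1+r)^3
    = 3274.79377 + 3481.90721 + 3702.11949 + 67157.74661 = 77616.56708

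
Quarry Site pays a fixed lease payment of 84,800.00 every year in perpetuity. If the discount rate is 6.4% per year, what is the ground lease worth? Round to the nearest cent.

1325000.00

Level perpetuity: PV = C / r = 84,800.00 / 0.064 = 1,325,000.00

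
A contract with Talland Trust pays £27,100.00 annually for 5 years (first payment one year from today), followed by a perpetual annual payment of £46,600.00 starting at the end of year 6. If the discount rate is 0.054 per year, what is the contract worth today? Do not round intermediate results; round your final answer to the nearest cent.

PV of 5-year annuity: £27,100.00 × [1 − (1+0.054)^−5] / 0.054 = 116042.74330
Perpetuity value at year 5: £46,600.00 / 0.054 = 862962.96296
PV of perpetuity: 862962.96296 / (1+0.054)^5 = 663420.82873
Total PV = 116042.74330 + 663420.82873 = 779463.57203

£779463.57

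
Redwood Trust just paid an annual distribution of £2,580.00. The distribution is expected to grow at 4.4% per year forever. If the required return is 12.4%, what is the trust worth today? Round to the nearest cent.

£33669.00

D₁ = D₀ × (1 + g) = £2,580.00 × 1.044 = £2,693.5200
Growing perpetuity: P = D₁ / (r − g) = £2,693.5200 / (0.124 − 0.044) = £33,669.00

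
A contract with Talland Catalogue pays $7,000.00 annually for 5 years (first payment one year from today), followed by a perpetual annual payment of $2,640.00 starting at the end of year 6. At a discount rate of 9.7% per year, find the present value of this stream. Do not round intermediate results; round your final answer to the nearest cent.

$43871.78

PV of 5-year annuity: $7,000.00 × [1 − (1+0.097)^−5] / 0.097 = 26740.13339
Perpetuity value at year 5: $2,640.00 / 0.097 = 27216.49485
PV of perpetuity: 27216.49485 / (1+0.097)^5 = 17131.64454
Total PV = 26740.13339 + 17131.64454 = 43871.77793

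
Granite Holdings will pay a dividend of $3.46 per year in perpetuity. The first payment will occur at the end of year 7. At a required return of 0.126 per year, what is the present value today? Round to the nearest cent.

Value at end of year 6: C / r = $3.46 / 0.126 = $27.4603
Discount to today: PV = $27.4603 / (1 + 0.126)^6 = $27.4603 / 2.038123 = $13.47

$13.47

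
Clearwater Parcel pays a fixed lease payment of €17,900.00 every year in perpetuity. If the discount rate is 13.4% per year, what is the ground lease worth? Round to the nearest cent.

€133582.09

Level perpetuity: PV = C / r = €17,900.00 / 0.134 = €133,582.09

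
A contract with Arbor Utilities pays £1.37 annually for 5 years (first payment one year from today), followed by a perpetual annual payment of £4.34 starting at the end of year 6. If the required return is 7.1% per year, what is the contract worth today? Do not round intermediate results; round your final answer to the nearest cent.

PV of 5-year annuity: £1.37 × [1 − (1+0.071)^−5] / 0.071 = 5.60226
Perpetuity value at year 5: £4.34 / 0.071 = 61.12676
PV of perpetuity: 61.12676 / (1+0.071)^5 = 43.37945
Total PV = 5.60226 + 43.37945 = 48.98171

£48.98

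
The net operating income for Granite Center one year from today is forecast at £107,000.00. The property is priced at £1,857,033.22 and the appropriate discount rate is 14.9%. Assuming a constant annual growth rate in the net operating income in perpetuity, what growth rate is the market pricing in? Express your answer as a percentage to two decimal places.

P = D₁/(r−g) ⇒ g = r − D₁/P = 0.149 − £107,000.00/£1,857,033.22 = 0.091381

9.14%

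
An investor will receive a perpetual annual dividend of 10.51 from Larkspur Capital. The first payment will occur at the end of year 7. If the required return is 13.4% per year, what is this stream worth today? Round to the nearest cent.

Value at end of year 6: C / r = 10.51 / 0.134 = 78.4328
Discount to today: PV = 78.4328 / (1 + 0.134)^6 = 78.4328 / 2.126563 = 36.88

36.88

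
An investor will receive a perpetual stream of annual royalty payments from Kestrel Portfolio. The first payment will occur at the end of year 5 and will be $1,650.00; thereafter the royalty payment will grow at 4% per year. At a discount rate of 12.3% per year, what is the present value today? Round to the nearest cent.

$12499.33

Value at end of year 4: C₁ / (r − g) = $1,650.00 / (0.123 − 0.04) = $19,879.5181
Discount to today: PV = $19,879.5181 / (1 + 0.123)^4 = $19,879.5181 / 1.590446 = $12,499.33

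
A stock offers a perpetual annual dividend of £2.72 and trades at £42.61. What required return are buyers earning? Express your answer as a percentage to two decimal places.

P = C/r ⇒ r = C/P = £2.72/£42.61 = 0.063835

6.38%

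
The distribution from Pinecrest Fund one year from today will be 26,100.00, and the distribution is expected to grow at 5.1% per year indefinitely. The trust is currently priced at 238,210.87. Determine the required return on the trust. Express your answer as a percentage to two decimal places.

P = D₁/(r − g) ⇒ r = D₁/P + g = 26,100.0000/238,210.87 + 0.051 = 0.109567 + 0.051 = 0.160567

16.06%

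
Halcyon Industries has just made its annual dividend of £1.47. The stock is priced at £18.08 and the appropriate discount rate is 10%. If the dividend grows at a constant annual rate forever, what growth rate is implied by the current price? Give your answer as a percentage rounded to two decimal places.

1.73%

P = D₀(1+g)/(r−g) ⇒ P(r−g) = D₀(1+g) ⇒ g(P+D₀) = P·r − D₀
g = (P·r − D₀)/(P + D₀) = (£18.08×0.1 − £1.47) / (£18.08 + £1.47) = 0.017289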